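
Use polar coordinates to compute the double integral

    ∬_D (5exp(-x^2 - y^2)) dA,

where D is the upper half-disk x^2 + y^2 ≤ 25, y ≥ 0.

The region D is 0 ≤ r ≤ 5, 0 ≤ θ ≤ π in polar coordinates, where x = r cos(θ), y = r sin(θ), and dA = r dr dθ.

Under the substitution, the integrand becomes 5exp(-r^2), so

    ∬_D (5exp(-x^2 - y^2)) dA = ∫_{0}^{π} ∫_{0}^{5} (5exp(-r^2)) · r dr dθ.

Inner integral (in r): ∫_{0}^{5} (5exp(-r^2)) · r dr = 5/2 - 5exp(-25)/2.

Outer integral (in θ): ∫_{0}^{π} (5/2 - 5exp(-25)/2) dθ = -5π (1 - exp(25))exp(-25)/2.

Therefore ∬_D (5exp(-x^2 - y^2)) dA = -5π (1 - exp(25))exp(-25)/2.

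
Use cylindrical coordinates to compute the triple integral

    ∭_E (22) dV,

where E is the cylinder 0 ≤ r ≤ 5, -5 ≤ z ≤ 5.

In cylindrical coordinates, x = r cos(θ), y = r sin(θ), z = z, and dV = r dr dθ dz.

The integrand becomes 22, so

    ∭_E (22) dV = ∫_{0}^{2π} ∫_{0}^{5} ∫_{-5}^{5} (22) · r dz dr dθ.

Inner (z): 220r.
Middle (r from 0 to 5): 2750.
Outer (θ): 5500π.

Therefore the triple integral equals 5500π.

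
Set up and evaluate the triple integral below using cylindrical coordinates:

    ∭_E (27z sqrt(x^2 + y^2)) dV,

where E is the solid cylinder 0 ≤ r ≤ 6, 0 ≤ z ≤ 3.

In cylindrical coordinates, x = r cos(θ), y = r sin(θ), z = z, and dV = r dr dθ dz.

The integrand becomes 27r z, so

    ∭_E (27z sqrt(x^2 + y^2)) dV = ∫_{0}^{2π} ∫_{0}^{6} ∫_{0}^{3} (27r z) · r dz dr dθ.

Inner (z): 243r^2/2.
Middle (r from 0 to 6): 8748.
Outer (θ): 17496π.

Therefore the triple integral equals 17496π.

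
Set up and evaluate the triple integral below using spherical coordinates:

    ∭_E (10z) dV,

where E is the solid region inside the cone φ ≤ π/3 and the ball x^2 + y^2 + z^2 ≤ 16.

In spherical coordinates, x = ρ sin(φ) cos(θ), y = ρ sin(φ) sin(θ), z = ρ cos(φ), and dV = ρ^2 sin(φ) dρ dφ dθ.

The integrand becomes 10ρ cos(φ), so

    ∭_E (10z) dV = ∫_{0}^{2π} ∫_{0}^{π/3} ∫_{0}^{4} (10ρ cos(φ)) · ρ^2 sin(φ) dρ dφ dθ.

Inner (ρ): 320sin(2φ).
Middle (φ): 240.
Outer (θ): 480π.

Therefore the triple integral equals 480π.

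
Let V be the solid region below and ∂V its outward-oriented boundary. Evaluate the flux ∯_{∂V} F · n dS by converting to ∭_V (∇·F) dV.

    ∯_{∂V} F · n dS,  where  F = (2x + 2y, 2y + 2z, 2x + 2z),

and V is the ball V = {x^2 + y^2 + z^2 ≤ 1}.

By the divergence theorem,

    ∯_{∂V} F · n dS = ∭_V (∇ · F) dV.

Compute the divergence:
    ∇ · F = ∂F_x/∂x + ∂F_y/∂y + ∂F_z/∂z = 2 + 2 + 2 = 6.

In spherical coordinates, x = ρ sin(φ) cos(θ), y = ρ sin(φ) sin(θ), z = ρ cos(φ), dV = ρ^2 sin(φ) dρ dφ dθ, with 0 ≤ ρ ≤ 1, 0 ≤ φ ≤ π, 0 ≤ θ ≤ 2π.

The integrand, after substitution and multiplying by the volume element, becomes (6) · ρ^2 sin(φ), so

    ∭_V (∇·F) dV = ∫_0^{2π} ∫_0^{π} ∫_0^{1} (6) · ρ^2 sin(φ) dρ dφ dθ.

Inner (ρ from 0 to 1): 2sin(φ).
Middle (φ from 0 to π): 4.
Outer (θ from 0 to 2π): 8π.

Therefore ∯_{∂V} F · n dS = 8π.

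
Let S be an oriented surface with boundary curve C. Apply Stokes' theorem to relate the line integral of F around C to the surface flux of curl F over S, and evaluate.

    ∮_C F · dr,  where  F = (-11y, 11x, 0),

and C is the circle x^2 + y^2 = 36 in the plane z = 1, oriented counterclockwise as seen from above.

Let S be the flat disk x^2 + y^2 ≤ 36 in the plane z = 1, with upward unit normal n̂ = ẑ. By Stokes' theorem,

    ∮_C F · dr = ∬_S (∇ × F) · n̂ dS = ∬_D (curl F)_z dA,

where D is the disk x^2 + y^2 ≤ 36.

Compute the curl of F = (-11y, 11x, 0):
    (∇ × F)_x = ∂F_z/∂y - ∂F_y/∂z = 0,
    (∇ × F)_y = ∂F_x/∂z - ∂F_z/∂x = 0,
    (∇ × F)_z = ∂F_y/∂x - ∂F_x/∂y = 22.

On z = 1, (curl F)_z = 22.

Convert to polar (x = r cos θ, y = r sin θ, dA = r dr dθ); the integrand becomes 22, so

    ∬_D (curl F)_z dA = ∫_0^{2π} ∫_0^{6} (22) · r dr dθ.

Inner (r from 0 to 6): 396.
Outer (θ from 0 to 2π): 792π.

Therefore ∮_C F · dr = 792π.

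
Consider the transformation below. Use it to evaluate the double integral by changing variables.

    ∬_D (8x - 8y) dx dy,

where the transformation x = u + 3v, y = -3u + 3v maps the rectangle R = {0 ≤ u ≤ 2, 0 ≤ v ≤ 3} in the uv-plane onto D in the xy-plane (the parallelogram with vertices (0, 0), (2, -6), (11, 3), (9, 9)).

Compute the Jacobian determinant of (x, y) with respect to (u, v):

    ∂(x,y)/∂(u,v) = | 1  3 | = (1)(3) - (3)(-3) = 12.
                   | -3  3 |

Its absolute value is |J| = 12 (the area scaling factor).

Substituting x = u + 3v, y = -3u + 3v into the integrand,

    8x - 8y → 32u,

so the integral becomes

    ∬_R (32u) · |J| du dv = ∫_0^2 ∫_0^3 (384u) dv du.

Inner (v): 1152u.
Outer (u): 2304.

Therefore ∬_D (8x - 8y) dx dy = 2304.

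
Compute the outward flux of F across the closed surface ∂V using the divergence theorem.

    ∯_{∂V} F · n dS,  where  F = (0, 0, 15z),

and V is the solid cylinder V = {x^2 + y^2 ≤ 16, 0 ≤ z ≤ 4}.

By the divergence theorem,

    ∯_{∂V} F · n dS = ∭_V (∇ · F) dV.

Compute the divergence:
    ∇ · F = ∂F_x/∂x + ∂F_y/∂y + ∂F_z/∂z = 0 + 0 + 15 = 15.

In cylindrical coordinates, x = r cos(θ), y = r sin(θ), z = z, dV = r dr dθ dz, with 0 ≤ r ≤ 4, 0 ≤ θ ≤ 2π, 0 ≤ z ≤ 4.

The integrand, after substitution and multiplying by the volume element, becomes (15) · r, so

    ∭_V (∇·F) dV = ∫_0^{2π} ∫_0^{4} ∫_0^{4} (15) · r dz dr dθ.

Inner (z from 0 to 4): 60r.
Middle (r from 0 to 4): 480.
Outer (θ from 0 to 2π): 960π.

Therefore ∯_{∂V} F · n dS = 960π.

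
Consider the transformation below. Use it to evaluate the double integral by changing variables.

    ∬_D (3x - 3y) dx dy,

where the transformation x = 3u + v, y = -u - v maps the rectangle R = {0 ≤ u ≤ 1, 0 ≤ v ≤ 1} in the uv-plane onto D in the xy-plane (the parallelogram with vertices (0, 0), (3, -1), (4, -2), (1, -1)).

Compute the Jacobian determinant of (x, y) with respect to (u, v):

    ∂(x,y)/∂(u,v) = | 3  1 | = (3)(-1) - (1)(-1) = -2.
                   | -1  -1 |

Its absolute value is |J| = 2 (the area scaling factor).

Substituting x = 3u + v, y = -u - v into the integrand,

    3x - 3y → 12u + 6v,

so the integral becomes

    ∬_R (12u + 6v) · |J| du dv = ∫_0^1 ∫_0^1 (24u + 12v) dv du.

Inner (v): 24u + 6.
Outer (u): 18.

Therefore ∬_D (3x - 3y) dx dy = 18.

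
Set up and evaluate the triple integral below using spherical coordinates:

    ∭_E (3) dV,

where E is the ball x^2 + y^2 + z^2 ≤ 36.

In spherical coordinates, x = ρ sin(φ) cos(θ), y = ρ sin(φ) sin(θ), z = ρ cos(φ), and dV = ρ^2 sin(φ) dρ dφ dθ.

The integrand becomes 3, so

    ∭_E (3) dV = ∫_{0}^{2π} ∫_{0}^{π} ∫_{0}^{6} (3) · ρ^2 sin(φ) dρ dφ dθ.

Inner (ρ): 216sin(φ).
Middle (φ): 432.
Outer (θ): 864π.

Therefore the triple integral equals 864π.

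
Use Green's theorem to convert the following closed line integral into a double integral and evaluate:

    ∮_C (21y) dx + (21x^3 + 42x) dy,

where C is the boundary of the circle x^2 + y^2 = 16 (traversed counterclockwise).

Green's theorem converts the closed line integral into a double integral over the enclosed region D:

    ∮_C P dx + Q dy = ∬_D (∂Q/∂x - ∂P/∂y) dA.

Here P = 21y, Q = 21x^3 + 42x, so

    ∂Q/∂x = 63x^2 + 42,    ∂P/∂y = 21,
    ∂Q/∂x - ∂P/∂y = 63x^2 + 21.

D is the region x^2 + y^2 ≤ 16. Evaluating the double integral:

In polar coordinates (x = r cos θ, y = r sin θ, dA = r dr dθ) the integrand becomes 63r^2cos(θ)^2 + 21, so

    ∬_D (63x^2 + 21) dA = ∫_0^{2π} ∫_0^{4} (63r^2cos(θ)^2 + 21) · r dr dθ.

Inner (r from 0 to 4): 4032cos(θ)^2 + 168.
Outer (θ from 0 to 2π): 4368π.

Therefore ∮_C P dx + Q dy = 4368π.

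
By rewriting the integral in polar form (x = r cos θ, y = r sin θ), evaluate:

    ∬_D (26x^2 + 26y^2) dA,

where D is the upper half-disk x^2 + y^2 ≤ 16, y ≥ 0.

The region D is 0 ≤ r ≤ 4, 0 ≤ θ ≤ π in polar coordinates, where x = r cos(θ), y = r sin(θ), and dA = r dr dθ.

Under the substitution, the integrand becomes 26r^2, so

    ∬_D (26x^2 + 26y^2) dA = ∫_{0}^{π} ∫_{0}^{4} (26r^2) · r dr dθ.

Inner integral (in r): ∫_{0}^{4} (26r^2) · r dr = 1664.

Outer integral (in θ): ∫_{0}^{π} (1664) dθ = 1664π.

Therefore ∬_D (26x^2 + 26y^2) dA = 1664π.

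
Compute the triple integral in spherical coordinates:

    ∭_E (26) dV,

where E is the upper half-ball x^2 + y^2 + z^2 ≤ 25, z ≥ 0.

In spherical coordinates, x = ρ sin(φ) cos(θ), y = ρ sin(φ) sin(θ), z = ρ cos(φ), and dV = ρ^2 sin(φ) dρ dφ dθ.

The integrand becomes 26, so

    ∭_E (26) dV = ∫_{0}^{2π} ∫_{0}^{π/2} ∫_{0}^{5} (26) · ρ^2 sin(φ) dρ dφ dθ.

Inner (ρ): 3250sin(φ)/3.
Middle (φ): 3250/3.
Outer (θ): 6500π/3.

Therefore the triple integral equals 6500π/3.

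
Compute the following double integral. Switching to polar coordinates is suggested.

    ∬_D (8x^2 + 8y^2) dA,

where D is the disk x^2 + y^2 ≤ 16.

The region D is 0 ≤ r ≤ 4, 0 ≤ θ ≤ 2π in polar coordinates, where x = r cos(θ), y = r sin(θ), and dA = r dr dθ.

Under the substitution, the integrand becomes 8r^2, so

    ∬_D (8x^2 + 8y^2) dA = ∫_{0}^{2π} ∫_{0}^{4} (8r^2) · r dr dθ.

Inner integral (in r): ∫_{0}^{4} (8r^2) · r dr = 512.

Outer integral (in θ): ∫_{0}^{2π} (512) dθ = 1024π.

Therefore ∬_D (8x^2 + 8y^2) dA = 1024π.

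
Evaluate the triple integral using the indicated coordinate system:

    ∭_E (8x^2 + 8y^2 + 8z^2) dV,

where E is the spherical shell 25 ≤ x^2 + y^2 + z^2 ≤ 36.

In spherical coordinates, x = ρ sin(φ) cos(θ), y = ρ sin(φ) sin(θ), z = ρ cos(φ), and dV = ρ^2 sin(φ) dρ dφ dθ.

The integrand becomes 8ρ^2, so

    ∭_E (8x^2 + 8y^2 + 8z^2) dV = ∫_{0}^{2π} ∫_{0}^{π} ∫_{5}^{6} (8ρ^2) · ρ^2 sin(φ) dρ dφ dθ.

Inner (ρ): 37208sin(φ)/5.
Middle (φ): 74416/5.
Outer (θ): 148832π/5.

Therefore the triple integral equals 148832π/5.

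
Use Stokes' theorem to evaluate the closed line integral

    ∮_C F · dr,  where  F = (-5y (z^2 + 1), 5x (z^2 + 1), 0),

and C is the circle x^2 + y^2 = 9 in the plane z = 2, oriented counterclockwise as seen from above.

Let S be the flat disk x^2 + y^2 ≤ 9 in the plane z = 2, with upward unit normal n̂ = ẑ. By Stokes' theorem,

    ∮_C F · dr = ∬_S (∇ × F) · n̂ dS = ∬_D (curl F)_z dA,

where D is the disk x^2 + y^2 ≤ 9.

Compute the curl of F = (-5y (z^2 + 1), 5x (z^2 + 1), 0):
    (∇ × F)_x = ∂F_z/∂y - ∂F_y/∂z = -10x z,
    (∇ × F)_y = ∂F_x/∂z - ∂F_z/∂x = -10y z,
    (∇ × F)_z = ∂F_y/∂x - ∂F_x/∂y = 10z^2 + 10.

On z = 2, (curl F)_z = 50.

Convert to polar (x = r cos θ, y = r sin θ, dA = r dr dθ); the integrand becomes 50, so

    ∬_D (curl F)_z dA = ∫_0^{2π} ∫_0^{3} (50) · r dr dθ.

Inner (r from 0 to 3): 225.
Outer (θ from 0 to 2π): 450π.

Therefore ∮_C F · dr = 450π.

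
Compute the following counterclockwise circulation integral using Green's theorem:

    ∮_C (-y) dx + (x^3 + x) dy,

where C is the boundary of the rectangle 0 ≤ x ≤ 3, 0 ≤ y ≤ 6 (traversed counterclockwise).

Green's theorem converts the closed line integral into a double integral over the enclosed region D:

    ∮_C P dx + Q dy = ∬_D (∂Q/∂x - ∂P/∂y) dA.

Here P = -y, Q = x^3 + x, so

    ∂Q/∂x = 3x^2 + 1,    ∂P/∂y = -1,
    ∂Q/∂x - ∂P/∂y = 3x^2 + 2.

D is the region 0 ≤ x ≤ 3, 0 ≤ y ≤ 6. Evaluating the double integral:

    ∬_D (3x^2 + 2) dA = ∫_0^{3} ∫_0^{6} (3x^2 + 2) dy dx.

Inner (y from 0 to 6): 18x^2 + 12.
Outer (x from 0 to 3): 198.

Therefore ∮_C P dx + Q dy = 198.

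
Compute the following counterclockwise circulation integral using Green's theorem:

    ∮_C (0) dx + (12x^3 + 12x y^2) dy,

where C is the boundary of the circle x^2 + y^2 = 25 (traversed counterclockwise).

Green's theorem converts the closed line integral into a double integral over the enclosed region D:

    ∮_C P dx + Q dy = ∬_D (∂Q/∂x - ∂P/∂y) dA.

Here P = 0, Q = 12x^3 + 12x y^2, so

    ∂Q/∂x = 36x^2 + 12y^2,    ∂P/∂y = 0,
    ∂Q/∂x - ∂P/∂y = 36x^2 + 12y^2.

D is the region x^2 + y^2 ≤ 25. Evaluating the double integral:

In polar coordinates (x = r cos θ, y = r sin θ, dA = r dr dθ) the integrand becomes 12r^2(cos(2θ) + 2), so

    ∬_D (36x^2 + 12y^2) dA = ∫_0^{2π} ∫_0^{5} (12r^2(cos(2θ) + 2)) · r dr dθ.

Inner (r from 0 to 5): 1875cos(2θ) + 3750.
Outer (θ from 0 to 2π): 7500π.

Therefore ∮_C P dx + Q dy = 7500π.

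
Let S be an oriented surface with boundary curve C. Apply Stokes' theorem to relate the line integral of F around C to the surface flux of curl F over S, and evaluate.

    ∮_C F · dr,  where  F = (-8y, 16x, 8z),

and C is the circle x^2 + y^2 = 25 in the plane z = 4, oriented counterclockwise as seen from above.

Let S be the flat disk x^2 + y^2 ≤ 25 in the plane z = 4, with upward unit normal n̂ = ẑ. By Stokes' theorem,

    ∮_C F · dr = ∬_S (∇ × F) · n̂ dS = ∬_D (curl F)_z dA,

where D is the disk x^2 + y^2 ≤ 25.

Compute the curl of F = (-8y, 16x, 8z):
    (∇ × F)_x = ∂F_z/∂y - ∂F_y/∂z = 0,
    (∇ × F)_y = ∂F_x/∂z - ∂F_z/∂x = 0,
    (∇ × F)_z = ∂F_y/∂x - ∂F_x/∂y = 24.

On z = 4, (curl F)_z = 24.

Convert to polar (x = r cos θ, y = r sin θ, dA = r dr dθ); the integrand becomes 24, so

    ∬_D (curl F)_z dA = ∫_0^{2π} ∫_0^{5} (24) · r dr dθ.

Inner (r from 0 to 5): 300.
Outer (θ from 0 to 2π): 600π.

Therefore ∮_C F · dr = 600π.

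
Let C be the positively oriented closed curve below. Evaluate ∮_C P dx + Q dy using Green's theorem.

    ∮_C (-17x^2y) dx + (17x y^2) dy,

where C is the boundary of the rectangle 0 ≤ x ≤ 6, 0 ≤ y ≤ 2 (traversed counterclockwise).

Green's theorem converts the closed line integral into a double integral over the enclosed region D:

    ∮_C P dx + Q dy = ∬_D (∂Q/∂x - ∂P/∂y) dA.

Here P = -17x^2y, Q = 17x y^2, so

    ∂Q/∂x = 17y^2,    ∂P/∂y = -17x^2,
    ∂Q/∂x - ∂P/∂y = 17x^2 + 17y^2.

D is the region 0 ≤ x ≤ 6, 0 ≤ y ≤ 2. Evaluating the double integral:

    ∬_D (17x^2 + 17y^2) dA = ∫_0^{6} ∫_0^{2} (17x^2 + 17y^2) dy dx.

Inner (y from 0 to 2): 34x^2 + 136/3.
Outer (x from 0 to 6): 2720.

Therefore ∮_C P dx + Q dy = 2720.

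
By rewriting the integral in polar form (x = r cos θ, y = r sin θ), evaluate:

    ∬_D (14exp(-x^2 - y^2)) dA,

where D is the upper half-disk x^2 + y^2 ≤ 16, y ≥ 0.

The region D is 0 ≤ r ≤ 4, 0 ≤ θ ≤ π in polar coordinates, where x = r cos(θ), y = r sin(θ), and dA = r dr dθ.

Under the substitution, the integrand becomes 14exp(-r^2), so

    ∬_D (14exp(-x^2 - y^2)) dA = ∫_{0}^{π} ∫_{0}^{4} (14exp(-r^2)) · r dr dθ.

Inner integral (in r): ∫_{0}^{4} (14exp(-r^2)) · r dr = 7 - 7exp(-16).

Outer integral (in θ): ∫_{0}^{π} (7 - 7exp(-16)) dθ = -7π exp(-16) + 7π.

Therefore ∬_D (14exp(-x^2 - y^2)) dA = -7π exp(-16) + 7π.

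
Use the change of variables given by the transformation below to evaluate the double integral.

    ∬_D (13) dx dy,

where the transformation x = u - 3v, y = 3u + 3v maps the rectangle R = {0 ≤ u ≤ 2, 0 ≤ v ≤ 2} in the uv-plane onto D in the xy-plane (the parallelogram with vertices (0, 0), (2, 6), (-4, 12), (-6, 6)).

Compute the Jacobian determinant of (x, y) with respect to (u, v):

    ∂(x,y)/∂(u,v) = | 1  -3 | = (1)(3) - (-3)(3) = 12.
                   | 3  3 |

Its absolute value is |J| = 12 (the area scaling factor).

Substituting x = u - 3v, y = 3u + 3v into the integrand,

    13 → 13,

so the integral becomes

    ∬_R (13) · |J| du dv = ∫_0^2 ∫_0^2 (156) dv du.

Inner (v): 312.
Outer (u): 624.

Therefore ∬_D (13) dx dy = 624.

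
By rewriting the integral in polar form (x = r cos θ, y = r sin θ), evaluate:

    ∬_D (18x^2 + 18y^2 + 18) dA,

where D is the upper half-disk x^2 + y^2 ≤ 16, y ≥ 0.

The region D is 0 ≤ r ≤ 4, 0 ≤ θ ≤ π in polar coordinates, where x = r cos(θ), y = r sin(θ), and dA = r dr dθ.

Under the substitution, the integrand becomes 18r^2 + 18, so

    ∬_D (18x^2 + 18y^2 + 18) dA = ∫_{0}^{π} ∫_{0}^{4} (18r^2 + 18) · r dr dθ.

Inner integral (in r): ∫_{0}^{4} (18r^2 + 18) · r dr = 1296.

Outer integral (in θ): ∫_{0}^{π} (1296) dθ = 1296π.

Therefore ∬_D (18x^2 + 18y^2 + 18) dA = 1296π.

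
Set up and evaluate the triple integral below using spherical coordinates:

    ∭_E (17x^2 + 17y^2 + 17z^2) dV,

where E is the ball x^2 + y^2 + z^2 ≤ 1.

In spherical coordinates, x = ρ sin(φ) cos(θ), y = ρ sin(φ) sin(θ), z = ρ cos(φ), and dV = ρ^2 sin(φ) dρ dφ dθ.

The integrand becomes 17ρ^2, so

    ∭_E (17x^2 + 17y^2 + 17z^2) dV = ∫_{0}^{2π} ∫_{0}^{π} ∫_{0}^{1} (17ρ^2) · ρ^2 sin(φ) dρ dφ dθ.

Inner (ρ): 17sin(φ)/5.
Middle (φ): 34/5.
Outer (θ): 68π/5.

Therefore the triple integral equals 68π/5.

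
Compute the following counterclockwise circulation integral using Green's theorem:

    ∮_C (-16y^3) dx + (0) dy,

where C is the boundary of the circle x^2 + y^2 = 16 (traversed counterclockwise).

Green's theorem converts the closed line integral into a double integral over the enclosed region D:

    ∮_C P dx + Q dy = ∬_D (∂Q/∂x - ∂P/∂y) dA.

Here P = -16y^3, Q = 0, so

    ∂Q/∂x = 0,    ∂P/∂y = -48y^2,
    ∂Q/∂x - ∂P/∂y = 48y^2.

D is the region x^2 + y^2 ≤ 16. Evaluating the double integral:

In polar coordinates (x = r cos θ, y = r sin θ, dA = r dr dθ) the integrand becomes 48r^2sin(θ)^2, so

    ∬_D (48y^2) dA = ∫_0^{2π} ∫_0^{4} (48r^2sin(θ)^2) · r dr dθ.

Inner (r from 0 to 4): 3072sin(θ)^2.
Outer (θ from 0 to 2π): 3072π.

Therefore ∮_C P dx + Q dy = 3072π.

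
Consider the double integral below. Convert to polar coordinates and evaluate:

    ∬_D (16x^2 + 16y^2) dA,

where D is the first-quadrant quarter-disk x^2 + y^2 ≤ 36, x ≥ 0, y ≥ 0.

The region D is 0 ≤ r ≤ 6, 0 ≤ θ ≤ π/2 in polar coordinates, where x = r cos(θ), y = r sin(θ), and dA = r dr dθ.

Under the substitution, the integrand becomes 16r^2, so

    ∬_D (16x^2 + 16y^2) dA = ∫_{0}^{π/2} ∫_{0}^{6} (16r^2) · r dr dθ.

Inner integral (in r): ∫_{0}^{6} (16r^2) · r dr = 5184.

Outer integral (in θ): ∫_{0}^{π/2} (5184) dθ = 2592π.

Therefore ∬_D (16x^2 + 16y^2) dA = 2592π.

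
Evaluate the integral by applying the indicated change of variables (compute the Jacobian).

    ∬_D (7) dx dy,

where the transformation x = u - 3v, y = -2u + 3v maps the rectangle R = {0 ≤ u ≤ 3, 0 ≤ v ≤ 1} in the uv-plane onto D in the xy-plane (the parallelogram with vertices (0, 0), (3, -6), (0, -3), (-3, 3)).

Compute the Jacobian determinant of (x, y) with respect to (u, v):

    ∂(x,y)/∂(u,v) = | 1  -3 | = (1)(3) - (-3)(-2) = -3.
                   | -2  3 |

Its absolute value is |J| = 3 (the area scaling factor).

Substituting x = u - 3v, y = -2u + 3v into the integrand,

    7 → 7,

so the integral becomes

    ∬_R (7) · |J| du dv = ∫_0^3 ∫_0^1 (21) dv du.

Inner (v): 21.
Outer (u): 63.

Therefore ∬_D (7) dx dy = 63.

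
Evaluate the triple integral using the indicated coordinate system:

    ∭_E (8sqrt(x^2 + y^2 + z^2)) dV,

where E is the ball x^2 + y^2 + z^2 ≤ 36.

In spherical coordinates, x = ρ sin(φ) cos(θ), y = ρ sin(φ) sin(θ), z = ρ cos(φ), and dV = ρ^2 sin(φ) dρ dφ dθ.

The integrand becomes 8ρ, so

    ∭_E (8sqrt(x^2 + y^2 + z^2)) dV = ∫_{0}^{2π} ∫_{0}^{π} ∫_{0}^{6} (8ρ) · ρ^2 sin(φ) dρ dφ dθ.

Inner (ρ): 2592sin(φ).
Middle (φ): 5184.
Outer (θ): 10368π.

Therefore the triple integral equals 10368π.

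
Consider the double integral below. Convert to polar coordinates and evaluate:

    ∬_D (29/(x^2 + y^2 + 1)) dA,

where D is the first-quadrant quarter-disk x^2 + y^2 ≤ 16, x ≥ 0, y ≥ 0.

The region D is 0 ≤ r ≤ 4, 0 ≤ θ ≤ π/2 in polar coordinates, where x = r cos(θ), y = r sin(θ), and dA = r dr dθ.

Under the substitution, the integrand becomes 29/(r^2 + 1), so

    ∬_D (29/(x^2 + y^2 + 1)) dA = ∫_{0}^{π/2} ∫_{0}^{4} (29/(r^2 + 1)) · r dr dθ.

Inner integral (in r): ∫_{0}^{4} (29/(r^2 + 1)) · r dr = 29log(17)/2.

Outer integral (in θ): ∫_{0}^{π/2} (29log(17)/2) dθ = 29π log(17)/4.

Therefore ∬_D (29/(x^2 + y^2 + 1)) dA = 29π log(17)/4.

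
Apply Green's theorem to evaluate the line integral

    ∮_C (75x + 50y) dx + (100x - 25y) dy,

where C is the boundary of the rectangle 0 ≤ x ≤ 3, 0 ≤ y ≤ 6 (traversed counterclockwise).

Green's theorem converts the closed line integral into a double integral over the enclosed region D:

    ∮_C P dx + Q dy = ∬_D (∂Q/∂x - ∂P/∂y) dA.

Here P = 75x + 50y, Q = 100x - 25y, so

    ∂Q/∂x = 100,    ∂P/∂y = 50,
    ∂Q/∂x - ∂P/∂y = 50.

D is the region 0 ≤ x ≤ 3, 0 ≤ y ≤ 6. Evaluating the double integral:

    ∬_D (50) dA = ∫_0^{3} ∫_0^{6} (50) dy dx.

Inner (y from 0 to 6): 300.
Outer (x from 0 to 3): 900.

Therefore ∮_C P dx + Q dy = 900.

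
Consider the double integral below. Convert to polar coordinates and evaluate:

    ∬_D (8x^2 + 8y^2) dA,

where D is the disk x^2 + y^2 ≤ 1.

The region D is 0 ≤ r ≤ 1, 0 ≤ θ ≤ 2π in polar coordinates, where x = r cos(θ), y = r sin(θ), and dA = r dr dθ.

Under the substitution, the integrand becomes 8r^2, so

    ∬_D (8x^2 + 8y^2) dA = ∫_{0}^{2π} ∫_{0}^{1} (8r^2) · r dr dθ.

Inner integral (in r): ∫_{0}^{1} (8r^2) · r dr = 2.

Outer integral (in θ): ∫_{0}^{2π} (2) dθ = 4π.

Therefore ∬_D (8x^2 + 8y^2) dA = 4π.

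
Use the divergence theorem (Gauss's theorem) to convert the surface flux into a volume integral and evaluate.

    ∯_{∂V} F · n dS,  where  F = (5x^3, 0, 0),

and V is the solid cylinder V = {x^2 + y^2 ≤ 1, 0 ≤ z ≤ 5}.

By the divergence theorem,

    ∯_{∂V} F · n dS = ∭_V (∇ · F) dV.

Compute the divergence:
    ∇ · F = ∂F_x/∂x + ∂F_y/∂y + ∂F_z/∂z = 15x^2 + 0 + 0 = 15x^2.

In cylindrical coordinates, x = r cos(θ), y = r sin(θ), z = z, dV = r dr dθ dz, with 0 ≤ r ≤ 1, 0 ≤ θ ≤ 2π, 0 ≤ z ≤ 5.

The integrand, after substitution and multiplying by the volume element, becomes (15r^2cos(θ)^2) · r, so

    ∭_V (∇·F) dV = ∫_0^{2π} ∫_0^{1} ∫_0^{5} (15r^2cos(θ)^2) · r dz dr dθ.

Inner (z from 0 to 5): 75r^3cos(θ)^2.
Middle (r from 0 to 1): 75cos(θ)^2/4.
Outer (θ from 0 to 2π): 75π/4.

Therefore ∯_{∂V} F · n dS = 75π/4.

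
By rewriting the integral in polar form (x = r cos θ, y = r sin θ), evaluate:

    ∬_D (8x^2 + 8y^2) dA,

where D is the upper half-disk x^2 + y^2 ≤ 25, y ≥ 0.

The region D is 0 ≤ r ≤ 5, 0 ≤ θ ≤ π in polar coordinates, where x = r cos(θ), y = r sin(θ), and dA = r dr dθ.

Under the substitution, the integrand becomes 8r^2, so

    ∬_D (8x^2 + 8y^2) dA = ∫_{0}^{π} ∫_{0}^{5} (8r^2) · r dr dθ.

Inner integral (in r): ∫_{0}^{5} (8r^2) · r dr = 1250.

Outer integral (in θ): ∫_{0}^{π} (1250) dθ = 1250π.

Therefore ∬_D (8x^2 + 8y^2) dA = 1250π.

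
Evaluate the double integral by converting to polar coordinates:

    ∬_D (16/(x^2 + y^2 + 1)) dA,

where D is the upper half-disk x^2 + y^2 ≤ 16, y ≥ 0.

The region D is 0 ≤ r ≤ 4, 0 ≤ θ ≤ π in polar coordinates, where x = r cos(θ), y = r sin(θ), and dA = r dr dθ.

Under the substitution, the integrand becomes 16/(r^2 + 1), so

    ∬_D (16/(x^2 + y^2 + 1)) dA = ∫_{0}^{π} ∫_{0}^{4} (16/(r^2 + 1)) · r dr dθ.

Inner integral (in r): ∫_{0}^{4} (16/(r^2 + 1)) · r dr = log(6975757441).

Outer integral (in θ): ∫_{0}^{π} (log(6975757441)) dθ = log(6975757441^π).

Therefore ∬_D (16/(x^2 + y^2 + 1)) dA = log(6975757441^π).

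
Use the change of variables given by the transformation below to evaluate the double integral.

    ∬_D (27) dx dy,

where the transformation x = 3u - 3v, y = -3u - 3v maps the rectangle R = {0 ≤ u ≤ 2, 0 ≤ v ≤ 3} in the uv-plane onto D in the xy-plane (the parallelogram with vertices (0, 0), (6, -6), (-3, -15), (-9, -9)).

Compute the Jacobian determinant of (x, y) with respect to (u, v):

    ∂(x,y)/∂(u,v) = | 3  -3 | = (3)(-3) - (-3)(-3) = -18.
                   | -3  -3 |

Its absolute value is |J| = 18 (the area scaling factor).

Substituting x = 3u - 3v, y = -3u - 3v into the integrand,

    27 → 27,

so the integral becomes

    ∬_R (27) · |J| du dv = ∫_0^2 ∫_0^3 (486) dv du.

Inner (v): 1458.
Outer (u): 2916.

Therefore ∬_D (27) dx dy = 2916.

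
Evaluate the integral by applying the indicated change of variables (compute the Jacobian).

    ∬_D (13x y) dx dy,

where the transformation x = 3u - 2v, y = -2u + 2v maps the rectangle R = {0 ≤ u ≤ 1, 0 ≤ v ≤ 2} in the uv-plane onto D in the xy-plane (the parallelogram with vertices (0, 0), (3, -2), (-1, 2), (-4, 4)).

Compute the Jacobian determinant of (x, y) with respect to (u, v):

    ∂(x,y)/∂(u,v) = | 3  -2 | = (3)(2) - (-2)(-2) = 2.
                   | -2  2 |

Its absolute value is |J| = 2 (the area scaling factor).

Substituting x = 3u - 2v, y = -2u + 2v into the integrand,

    13x y → -78u^2 + 130u v - 52v^2,

so the integral becomes

    ∬_R (-78u^2 + 130u v - 52v^2) · |J| du dv = ∫_0^1 ∫_0^2 (-156u^2 + 260u v - 104v^2) dv du.

Inner (v): -312u^2 + 520u - 832/3.
Outer (u): -364/3.

Therefore ∬_D (13x y) dx dy = -364/3.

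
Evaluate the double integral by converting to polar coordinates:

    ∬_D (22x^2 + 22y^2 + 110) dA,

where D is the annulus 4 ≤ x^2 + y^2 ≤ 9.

The region D is 2 ≤ r ≤ 3, 0 ≤ θ ≤ 2π in polar coordinates, where x = r cos(θ), y = r sin(θ), and dA = r dr dθ.

Under the substitution, the integrand becomes 22r^2 + 110, so

    ∬_D (22x^2 + 22y^2 + 110) dA = ∫_{0}^{2π} ∫_{2}^{3} (22r^2 + 110) · r dr dθ.

Inner integral (in r): ∫_{2}^{3} (22r^2 + 110) · r dr = 1265/2.

Outer integral (in θ): ∫_{0}^{2π} (1265/2) dθ = 1265π.

Therefore ∬_D (22x^2 + 22y^2 + 110) dA = 1265π.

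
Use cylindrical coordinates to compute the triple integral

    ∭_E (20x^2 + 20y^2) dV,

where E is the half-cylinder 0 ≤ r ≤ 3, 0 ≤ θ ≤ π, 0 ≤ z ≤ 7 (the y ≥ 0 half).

In cylindrical coordinates, x = r cos(θ), y = r sin(θ), z = z, and dV = r dr dθ dz.

The integrand becomes 20r^2, so

    ∭_E (20x^2 + 20y^2) dV = ∫_{0}^{π} ∫_{0}^{3} ∫_{0}^{7} (20r^2) · r dz dr dθ.

Inner (z): 140r^3.
Middle (r from 0 to 3): 2835.
Outer (θ): 2835π.

Therefore the triple integral equals 2835π.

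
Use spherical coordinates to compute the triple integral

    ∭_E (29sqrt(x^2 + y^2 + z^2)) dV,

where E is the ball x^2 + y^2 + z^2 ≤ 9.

In spherical coordinates, x = ρ sin(φ) cos(θ), y = ρ sin(φ) sin(θ), z = ρ cos(φ), and dV = ρ^2 sin(φ) dρ dφ dθ.

The integrand becomes 29ρ, so

    ∭_E (29sqrt(x^2 + y^2 + z^2)) dV = ∫_{0}^{2π} ∫_{0}^{π} ∫_{0}^{3} (29ρ) · ρ^2 sin(φ) dρ dφ dθ.

Inner (ρ): 2349sin(φ)/4.
Middle (φ): 2349/2.
Outer (θ): 2349π.

Therefore the triple integral equals 2349π.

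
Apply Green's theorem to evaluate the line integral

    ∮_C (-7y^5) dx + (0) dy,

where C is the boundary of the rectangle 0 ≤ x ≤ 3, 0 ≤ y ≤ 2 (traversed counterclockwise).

Green's theorem converts the closed line integral into a double integral over the enclosed region D:

    ∮_C P dx + Q dy = ∬_D (∂Q/∂x - ∂P/∂y) dA.

Here P = -7y^5, Q = 0, so

    ∂Q/∂x = 0,    ∂P/∂y = -35y^4,
    ∂Q/∂x - ∂P/∂y = 35y^4.

D is the region 0 ≤ x ≤ 3, 0 ≤ y ≤ 2. Evaluating the double integral:

    ∬_D (35y^4) dA = ∫_0^{3} ∫_0^{2} (35y^4) dy dx.

Inner (y from 0 to 2): 224.
Outer (x from 0 to 3): 672.

Therefore ∮_C P dx + Q dy = 672.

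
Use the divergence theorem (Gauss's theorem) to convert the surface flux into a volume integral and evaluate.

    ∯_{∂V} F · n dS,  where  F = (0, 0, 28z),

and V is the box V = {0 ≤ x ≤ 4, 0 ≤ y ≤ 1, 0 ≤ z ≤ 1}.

By the divergence theorem,

    ∯_{∂V} F · n dS = ∭_V (∇ · F) dV.

Compute the divergence:
    ∇ · F = ∂F_x/∂x + ∂F_y/∂y + ∂F_z/∂z = 0 + 0 + 28 = 28.

V is a rectangular box, so dV = dx dy dz with 0 ≤ x ≤ 4, 0 ≤ y ≤ 1, 0 ≤ z ≤ 1.

Integrate (28) over V as an iterated integral:

    ∭_V (∇·F) dV = ∫_0^{4} ∫_0^{1} ∫_0^{1} (28) dz dy dx.

Inner (z from 0 to 1): 28.
Middle (y from 0 to 1): 28.
Outer (x from 0 to 4): 112.

Therefore ∯_{∂V} F · n dS = 112.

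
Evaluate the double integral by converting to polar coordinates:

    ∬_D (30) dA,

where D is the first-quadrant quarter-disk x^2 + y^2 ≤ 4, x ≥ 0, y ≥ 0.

The region D is 0 ≤ r ≤ 2, 0 ≤ θ ≤ π/2 in polar coordinates, where x = r cos(θ), y = r sin(θ), and dA = r dr dθ.

Under the substitution, the integrand becomes 30, so

    ∬_D (30) dA = ∫_{0}^{π/2} ∫_{0}^{2} (30) · r dr dθ.

Inner integral (in r): ∫_{0}^{2} (30) · r dr = 60.

Outer integral (in θ): ∫_{0}^{π/2} (60) dθ = 30π.

Therefore ∬_D (30) dA = 30π.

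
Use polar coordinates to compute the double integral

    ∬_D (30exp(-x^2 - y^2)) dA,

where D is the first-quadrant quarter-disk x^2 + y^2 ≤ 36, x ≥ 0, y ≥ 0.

The region D is 0 ≤ r ≤ 6, 0 ≤ θ ≤ π/2 in polar coordinates, where x = r cos(θ), y = r sin(θ), and dA = r dr dθ.

Under the substitution, the integrand becomes 30exp(-r^2), so

    ∬_D (30exp(-x^2 - y^2)) dA = ∫_{0}^{π/2} ∫_{0}^{6} (30exp(-r^2)) · r dr dθ.

Inner integral (in r): ∫_{0}^{6} (30exp(-r^2)) · r dr = 15 - 15exp(-36).

Outer integral (in θ): ∫_{0}^{π/2} (15 - 15exp(-36)) dθ = -15π (1 - exp(36))exp(-36)/2.

Therefore ∬_D (30exp(-x^2 - y^2)) dA = -15π (1 - exp(36))exp(-36)/2.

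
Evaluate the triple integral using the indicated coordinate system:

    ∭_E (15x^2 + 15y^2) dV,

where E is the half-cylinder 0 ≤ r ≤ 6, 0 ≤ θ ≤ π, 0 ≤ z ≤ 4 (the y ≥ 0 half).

In cylindrical coordinates, x = r cos(θ), y = r sin(θ), z = z, and dV = r dr dθ dz.

The integrand becomes 15r^2, so

    ∭_E (15x^2 + 15y^2) dV = ∫_{0}^{π} ∫_{0}^{6} ∫_{0}^{4} (15r^2) · r dz dr dθ.

Inner (z): 60r^3.
Middle (r from 0 to 6): 19440.
Outer (θ): 19440π.

Therefore the triple integral equals 19440π.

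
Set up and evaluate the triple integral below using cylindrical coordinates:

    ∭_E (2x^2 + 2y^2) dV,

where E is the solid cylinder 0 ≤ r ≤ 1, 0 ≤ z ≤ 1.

In cylindrical coordinates, x = r cos(θ), y = r sin(θ), z = z, and dV = r dr dθ dz.

The integrand becomes 2r^2, so

    ∭_E (2x^2 + 2y^2) dV = ∫_{0}^{2π} ∫_{0}^{1} ∫_{0}^{1} (2r^2) · r dz dr dθ.

Inner (z): 2r^3.
Middle (r from 0 to 1): 1/2.
Outer (θ): π.

Therefore the triple integral equals π.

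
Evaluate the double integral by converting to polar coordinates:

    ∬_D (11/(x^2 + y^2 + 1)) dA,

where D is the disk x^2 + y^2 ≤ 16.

The region D is 0 ≤ r ≤ 4, 0 ≤ θ ≤ 2π in polar coordinates, where x = r cos(θ), y = r sin(θ), and dA = r dr dθ.

Under the substitution, the integrand becomes 11/(r^2 + 1), so

    ∬_D (11/(x^2 + y^2 + 1)) dA = ∫_{0}^{2π} ∫_{0}^{4} (11/(r^2 + 1)) · r dr dθ.

Inner integral (in r): ∫_{0}^{4} (11/(r^2 + 1)) · r dr = 11log(17)/2.

Outer integral (in θ): ∫_{0}^{2π} (11log(17)/2) dθ = 11π log(17).

Therefore ∬_D (11/(x^2 + y^2 + 1)) dA = 11π log(17).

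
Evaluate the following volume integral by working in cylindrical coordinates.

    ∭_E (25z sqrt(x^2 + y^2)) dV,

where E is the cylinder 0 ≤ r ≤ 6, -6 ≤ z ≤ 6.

In cylindrical coordinates, x = r cos(θ), y = r sin(θ), z = z, and dV = r dr dθ dz.

The integrand becomes 25r z, so

    ∭_E (25z sqrt(x^2 + y^2)) dV = ∫_{0}^{2π} ∫_{0}^{6} ∫_{-6}^{6} (25r z) · r dz dr dθ.

Inner (z): 0.
Middle (r from 0 to 6): 0.
Outer (θ): 0.

Therefore the triple integral equals 0.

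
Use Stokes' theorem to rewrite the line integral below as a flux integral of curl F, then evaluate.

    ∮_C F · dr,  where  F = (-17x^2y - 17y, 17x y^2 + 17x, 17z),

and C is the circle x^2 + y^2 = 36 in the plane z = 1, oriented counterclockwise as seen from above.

Let S be the flat disk x^2 + y^2 ≤ 36 in the plane z = 1, with upward unit normal n̂ = ẑ. By Stokes' theorem,

    ∮_C F · dr = ∬_S (∇ × F) · n̂ dS = ∬_D (curl F)_z dA,

where D is the disk x^2 + y^2 ≤ 36.

Compute the curl of F = (-17x^2y - 17y, 17x y^2 + 17x, 17z):
    (∇ × F)_x = ∂F_z/∂y - ∂F_y/∂z = 0,
    (∇ × F)_y = ∂F_x/∂z - ∂F_z/∂x = 0,
    (∇ × F)_z = ∂F_y/∂x - ∂F_x/∂y = 17x^2 + 17y^2 + 34.

On z = 1, (curl F)_z = 17x^2 + 17y^2 + 34.

Convert to polar (x = r cos θ, y = r sin θ, dA = r dr dθ); the integrand becomes 17r^2 + 34, so

    ∬_D (curl F)_z dA = ∫_0^{2π} ∫_0^{6} (17r^2 + 34) · r dr dθ.

Inner (r from 0 to 6): 6120.
Outer (θ from 0 to 2π): 12240π.

Therefore ∮_C F · dr = 12240π.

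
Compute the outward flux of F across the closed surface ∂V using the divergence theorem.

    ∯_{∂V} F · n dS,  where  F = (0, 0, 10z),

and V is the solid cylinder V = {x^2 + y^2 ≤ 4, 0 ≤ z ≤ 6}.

By the divergence theorem,

    ∯_{∂V} F · n dS = ∭_V (∇ · F) dV.

Compute the divergence:
    ∇ · F = ∂F_x/∂x + ∂F_y/∂y + ∂F_z/∂z = 0 + 0 + 10 = 10.

In cylindrical coordinates, x = r cos(θ), y = r sin(θ), z = z, dV = r dr dθ dz, with 0 ≤ r ≤ 2, 0 ≤ θ ≤ 2π, 0 ≤ z ≤ 6.

The integrand, after substitution and multiplying by the volume element, becomes (10) · r, so

    ∭_V (∇·F) dV = ∫_0^{2π} ∫_0^{2} ∫_0^{6} (10) · r dz dr dθ.

Inner (z from 0 to 6): 60r.
Middle (r from 0 to 2): 120.
Outer (θ from 0 to 2π): 240π.

Therefore ∯_{∂V} F · n dS = 240π.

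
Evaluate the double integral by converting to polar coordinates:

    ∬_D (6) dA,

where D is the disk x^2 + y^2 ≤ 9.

The region D is 0 ≤ r ≤ 3, 0 ≤ θ ≤ 2π in polar coordinates, where x = r cos(θ), y = r sin(θ), and dA = r dr dθ.

Under the substitution, the integrand becomes 6, so

    ∬_D (6) dA = ∫_{0}^{2π} ∫_{0}^{3} (6) · r dr dθ.

Inner integral (in r): ∫_{0}^{3} (6) · r dr = 27.

Outer integral (in θ): ∫_{0}^{2π} (27) dθ = 54π.

Therefore ∬_D (6) dA = 54π.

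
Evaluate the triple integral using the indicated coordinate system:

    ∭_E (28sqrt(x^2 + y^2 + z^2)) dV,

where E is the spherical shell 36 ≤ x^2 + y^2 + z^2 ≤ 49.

In spherical coordinates, x = ρ sin(φ) cos(θ), y = ρ sin(φ) sin(θ), z = ρ cos(φ), and dV = ρ^2 sin(φ) dρ dφ dθ.

The integrand becomes 28ρ, so

    ∭_E (28sqrt(x^2 + y^2 + z^2)) dV = ∫_{0}^{2π} ∫_{0}^{π} ∫_{6}^{7} (28ρ) · ρ^2 sin(φ) dρ dφ dθ.

Inner (ρ): 7735sin(φ).
Middle (φ): 15470.
Outer (θ): 30940π.

Therefore the triple integral equals 30940π.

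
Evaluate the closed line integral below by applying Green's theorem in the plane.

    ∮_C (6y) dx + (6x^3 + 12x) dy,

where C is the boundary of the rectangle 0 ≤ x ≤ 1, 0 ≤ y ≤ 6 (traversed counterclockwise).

Green's theorem converts the closed line integral into a double integral over the enclosed region D:

    ∮_C P dx + Q dy = ∬_D (∂Q/∂x - ∂P/∂y) dA.

Here P = 6y, Q = 6x^3 + 12x, so

    ∂Q/∂x = 18x^2 + 12,    ∂P/∂y = 6,
    ∂Q/∂x - ∂P/∂y = 18x^2 + 6.

D is the region 0 ≤ x ≤ 1, 0 ≤ y ≤ 6. Evaluating the double integral:

    ∬_D (18x^2 + 6) dA = ∫_0^{1} ∫_0^{6} (18x^2 + 6) dy dx.

Inner (y from 0 to 6): 108x^2 + 36.
Outer (x from 0 to 1): 72.

Therefore ∮_C P dx + Q dy = 72.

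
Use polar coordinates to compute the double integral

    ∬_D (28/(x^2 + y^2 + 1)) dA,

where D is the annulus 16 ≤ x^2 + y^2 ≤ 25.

The region D is 4 ≤ r ≤ 5, 0 ≤ θ ≤ 2π in polar coordinates, where x = r cos(θ), y = r sin(θ), and dA = r dr dθ.

Under the substitution, the integrand becomes 28/(r^2 + 1), so

    ∬_D (28/(x^2 + y^2 + 1)) dA = ∫_{0}^{2π} ∫_{4}^{5} (28/(r^2 + 1)) · r dr dθ.

Inner integral (in r): ∫_{4}^{5} (28/(r^2 + 1)) · r dr = log(64509974703297150976/168377826559400929).

Outer integral (in θ): ∫_{0}^{2π} (log(64509974703297150976/168377826559400929)) dθ = log((64509974703297150976/168377826559400929)^(2π)).

Therefore ∬_D (28/(x^2 + y^2 + 1)) dA = log((64509974703297150976/168377826559400929)^(2π)).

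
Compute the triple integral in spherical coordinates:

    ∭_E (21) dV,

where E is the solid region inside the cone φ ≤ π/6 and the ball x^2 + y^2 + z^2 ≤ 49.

In spherical coordinates, x = ρ sin(φ) cos(θ), y = ρ sin(φ) sin(θ), z = ρ cos(φ), and dV = ρ^2 sin(φ) dρ dφ dθ.

The integrand becomes 21, so

    ∭_E (21) dV = ∫_{0}^{2π} ∫_{0}^{π/6} ∫_{0}^{7} (21) · ρ^2 sin(φ) dρ dφ dθ.

Inner (ρ): 2401sin(φ).
Middle (φ): 2401 - 2401sqrt(3)/2.
Outer (θ): 2401π (2 - sqrt(3)).

Therefore the triple integral equals 2401π (2 - sqrt(3)).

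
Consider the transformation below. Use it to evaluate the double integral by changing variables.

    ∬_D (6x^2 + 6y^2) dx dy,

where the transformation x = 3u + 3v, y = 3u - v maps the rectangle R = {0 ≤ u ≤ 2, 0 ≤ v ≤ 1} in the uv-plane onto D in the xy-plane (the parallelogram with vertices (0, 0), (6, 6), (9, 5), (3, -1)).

Compute the Jacobian determinant of (x, y) with respect to (u, v):

    ∂(x,y)/∂(u,v) = | 3  3 | = (3)(-1) - (3)(3) = -12.
                   | 3  -1 |

Its absolute value is |J| = 12 (the area scaling factor).

Substituting x = 3u + 3v, y = 3u - v into the integrand,

    6x^2 + 6y^2 → 108u^2 + 72u v + 60v^2,

so the integral becomes

    ∬_R (108u^2 + 72u v + 60v^2) · |J| du dv = ∫_0^2 ∫_0^1 (1296u^2 + 864u v + 720v^2) dv du.

Inner (v): 1296u^2 + 432u + 240.
Outer (u): 4800.

Therefore ∬_D (6x^2 + 6y^2) dx dy = 4800.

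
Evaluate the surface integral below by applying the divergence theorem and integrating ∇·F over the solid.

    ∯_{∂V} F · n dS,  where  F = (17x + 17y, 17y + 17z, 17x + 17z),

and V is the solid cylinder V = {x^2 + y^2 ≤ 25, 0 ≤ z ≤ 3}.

By the divergence theorem,

    ∯_{∂V} F · n dS = ∭_V (∇ · F) dV.

Compute the divergence:
    ∇ · F = ∂F_x/∂x + ∂F_y/∂y + ∂F_z/∂z = 17 + 17 + 17 = 51.

In cylindrical coordinates, x = r cos(θ), y = r sin(θ), z = z, dV = r dr dθ dz, with 0 ≤ r ≤ 5, 0 ≤ θ ≤ 2π, 0 ≤ z ≤ 3.

The integrand, after substitution and multiplying by the volume element, becomes (51) · r, so

    ∭_V (∇·F) dV = ∫_0^{2π} ∫_0^{5} ∫_0^{3} (51) · r dz dr dθ.

Inner (z from 0 to 3): 153r.
Middle (r from 0 to 5): 3825/2.
Outer (θ from 0 to 2π): 3825π.

Therefore ∯_{∂V} F · n dS = 3825π.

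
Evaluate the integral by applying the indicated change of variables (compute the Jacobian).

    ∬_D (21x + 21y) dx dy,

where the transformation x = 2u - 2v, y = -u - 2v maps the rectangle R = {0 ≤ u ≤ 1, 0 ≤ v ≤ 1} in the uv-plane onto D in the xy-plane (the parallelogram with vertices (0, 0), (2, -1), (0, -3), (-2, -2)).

Compute the Jacobian determinant of (x, y) with respect to (u, v):

    ∂(x,y)/∂(u,v) = | 2  -2 | = (2)(-2) - (-2)(-1) = -6.
                   | -1  -2 |

Its absolute value is |J| = 6 (the area scaling factor).

Substituting x = 2u - 2v, y = -u - 2v into the integrand,

    21x + 21y → 21u - 84v,

so the integral becomes

    ∬_R (21u - 84v) · |J| du dv = ∫_0^1 ∫_0^1 (126u - 504v) dv du.

Inner (v): 126u - 252.
Outer (u): -189.

Therefore ∬_D (21x + 21y) dx dy = -189.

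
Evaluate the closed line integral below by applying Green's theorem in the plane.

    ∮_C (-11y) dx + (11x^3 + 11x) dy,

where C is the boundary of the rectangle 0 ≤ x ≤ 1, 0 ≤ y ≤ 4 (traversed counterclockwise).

Green's theorem converts the closed line integral into a double integral over the enclosed region D:

    ∮_C P dx + Q dy = ∬_D (∂Q/∂x - ∂P/∂y) dA.

Here P = -11y, Q = 11x^3 + 11x, so

    ∂Q/∂x = 33x^2 + 11,    ∂P/∂y = -11,
    ∂Q/∂x - ∂P/∂y = 33x^2 + 22.

D is the region 0 ≤ x ≤ 1, 0 ≤ y ≤ 4. Evaluating the double integral:

    ∬_D (33x^2 + 22) dA = ∫_0^{1} ∫_0^{4} (33x^2 + 22) dy dx.

Inner (y from 0 to 4): 132x^2 + 88.
Outer (x from 0 to 1): 132.

Therefore ∮_C P dx + Q dy = 132.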